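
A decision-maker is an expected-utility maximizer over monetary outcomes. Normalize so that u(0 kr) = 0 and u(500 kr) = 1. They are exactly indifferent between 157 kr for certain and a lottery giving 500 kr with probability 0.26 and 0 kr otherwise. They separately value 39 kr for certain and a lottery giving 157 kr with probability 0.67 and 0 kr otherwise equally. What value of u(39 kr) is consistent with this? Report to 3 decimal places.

The first gamble pins u(157 kr): it must equal 0.26·1 + 0.74·0 = 0.26.
The second indifference gives u(39 kr) = 0.67·u(157 kr) + 0.33·u(0 kr) = 0.67·0.26 + 0.33·0.00 = 0.1742.

0.174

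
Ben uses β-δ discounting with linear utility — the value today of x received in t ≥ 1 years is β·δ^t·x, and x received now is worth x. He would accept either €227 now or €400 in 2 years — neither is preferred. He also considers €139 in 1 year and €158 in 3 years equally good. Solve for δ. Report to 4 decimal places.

The second indifference involves only future payoffs, so β cancels: β·δ^1·139 = β·δ^3·158, giving δ^2 = 139/158 = 0.87975, so δ = 0.93795.

δ ≈ 0.9379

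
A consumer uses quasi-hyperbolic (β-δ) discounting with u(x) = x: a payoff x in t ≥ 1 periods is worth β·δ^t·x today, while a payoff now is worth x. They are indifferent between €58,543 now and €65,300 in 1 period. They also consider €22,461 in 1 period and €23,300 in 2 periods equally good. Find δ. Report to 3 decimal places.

The second indifference involves only future payoffs, so β cancels: β·δ^1·22461 = β·δ^2·23300, giving δ = 22461/23300 = 0.96399.

δ ≈ 0.964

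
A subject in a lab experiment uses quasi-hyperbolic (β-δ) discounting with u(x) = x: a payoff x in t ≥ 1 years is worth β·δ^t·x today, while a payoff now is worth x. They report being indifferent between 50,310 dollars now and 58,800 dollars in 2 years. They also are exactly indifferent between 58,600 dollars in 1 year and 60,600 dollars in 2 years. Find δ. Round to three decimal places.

The second indifference involves only future payoffs, so β cancels: β·δ^1·58600 = β·δ^2·60600, giving δ = 58600/60600 = 0.96700.

δ ≈ 0.967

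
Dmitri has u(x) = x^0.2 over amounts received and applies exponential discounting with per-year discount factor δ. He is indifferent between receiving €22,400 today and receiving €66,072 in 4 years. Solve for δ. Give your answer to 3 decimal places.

Indifference means u(22400) = δ^4 · u(66072), so δ^4 = u(22400)/u(66072).
With u(x) = x^0.2: δ^4 = 22400^0.2/66072^0.2 = (22400/66072)^0.2 = 0.80546.
Hence δ = (0.80546)^(1/4) = 0.94735.

δ ≈ 0.947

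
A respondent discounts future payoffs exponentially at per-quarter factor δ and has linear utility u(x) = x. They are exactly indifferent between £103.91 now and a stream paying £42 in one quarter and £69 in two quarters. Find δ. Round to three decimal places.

Equating present values: 103.91 = 42δ + 69δ².
So 69δ² + 42δ − 103.91 = 0.
δ = (−42 + √(42² + 4·69·103.91)) / (2·69) = (−42 + √30443.16) / 138 ≈ 0.960.

δ ≈ 0.960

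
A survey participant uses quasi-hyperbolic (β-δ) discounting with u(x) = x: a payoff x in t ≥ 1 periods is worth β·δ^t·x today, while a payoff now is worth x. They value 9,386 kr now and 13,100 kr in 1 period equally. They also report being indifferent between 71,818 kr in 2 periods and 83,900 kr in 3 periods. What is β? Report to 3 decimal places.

β ≈ 0.837

The second indifference involves only future payoffs, so β cancels: β·δ^2·71818 = β·δ^3·83900, giving δ = 71818/83900 = 0.85600.
Now use the now-vs-future pair: 9386 = β·δ·13100 gives β = 9386/(0.85600·13100) ≈ 0.837.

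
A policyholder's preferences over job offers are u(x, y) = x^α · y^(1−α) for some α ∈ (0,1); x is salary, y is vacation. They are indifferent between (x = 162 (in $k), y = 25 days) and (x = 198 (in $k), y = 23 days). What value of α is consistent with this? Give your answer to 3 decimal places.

The Cobb–Douglas utilities coincide, so 162^α·25^(1−α) = 198^α·23^(1−α).
(162/198)^α = (23/25)^(1−α); take logs: α·ln(162/198) = (1−α)·ln(23/25), i.e. α·-0.200671 = (1−α)·-0.083382.
With A = -0.200671 and B = -0.083382: α·A = (1−α)·B, so α = B/(A+B) = -0.083382/-0.284053 ≈ 0.294.

α ≈ 0.294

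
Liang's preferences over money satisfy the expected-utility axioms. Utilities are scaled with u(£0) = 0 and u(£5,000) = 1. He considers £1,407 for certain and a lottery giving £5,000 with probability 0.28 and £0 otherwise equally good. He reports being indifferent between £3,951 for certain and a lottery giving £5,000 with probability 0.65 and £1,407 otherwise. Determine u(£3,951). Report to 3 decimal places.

0.748

First, u(£1,407) = 0.28·u(£5,000) + 0.72·u(£0) = 0.28.
Then u(£3,951) = 0.65·u(£5,000) + 0.35·u(£1,407) = 0.65·1.00 + 0.35·0.28 = 0.7480.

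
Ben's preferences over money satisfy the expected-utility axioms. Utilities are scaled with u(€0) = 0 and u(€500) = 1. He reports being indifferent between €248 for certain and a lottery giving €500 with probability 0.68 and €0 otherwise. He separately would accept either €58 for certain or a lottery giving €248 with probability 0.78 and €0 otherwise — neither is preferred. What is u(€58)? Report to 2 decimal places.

0.53

From the first indifference, u(€248) = 0.68·u(€500) + 0.32·u(€0) = 0.68·1 + 0.32·0 = 0.68.
Chaining: u(€58) = 0.78·0.68 + 0.22·0.00 = 0.5304.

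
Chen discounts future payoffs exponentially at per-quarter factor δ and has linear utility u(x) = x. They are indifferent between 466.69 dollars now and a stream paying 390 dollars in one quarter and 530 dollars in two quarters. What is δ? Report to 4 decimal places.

δ ≈ 0.6400

Equating present values: 466.69 = 390δ + 530δ².
Rearranged: 530δ² + 390δ − 466.69 = 0.
By the quadratic formula (taking the positive root), δ = (−390 + √1141482.80) / 1060 ≈ 0.6400.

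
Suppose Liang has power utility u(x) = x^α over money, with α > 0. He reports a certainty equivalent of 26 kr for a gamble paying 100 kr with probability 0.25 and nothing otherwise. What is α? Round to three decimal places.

EU(lottery) = 0.25·100^α + 0.75·0 = 0.25·100^α.
Equating: 26^α = 0.25·100^α, i.e. 0.2600^α = 0.25.
α = ln(0.25) / ln(26/100) = -1.386294/-1.347074 ≈ 1.029.

α ≈ 1.029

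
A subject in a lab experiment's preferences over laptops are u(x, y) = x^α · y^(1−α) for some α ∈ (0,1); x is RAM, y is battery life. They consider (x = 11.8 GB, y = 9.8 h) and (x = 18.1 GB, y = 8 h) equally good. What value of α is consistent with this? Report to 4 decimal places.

Indifference: 11.8^α · 9.8^(1−α) = 18.1^α · 8^(1−α).
Taking logs: α·ln 11.8 + (1−α)·ln 9.8 = α·ln 18.1 + (1−α)·ln 8, i.e. α·-0.4278124 = (1−α)·-0.2029408.
Thus α·(-0.6307532) = -0.2029408, so α = -0.2029408/-0.6307532 ≈ 0.3217.

α ≈ 0.3217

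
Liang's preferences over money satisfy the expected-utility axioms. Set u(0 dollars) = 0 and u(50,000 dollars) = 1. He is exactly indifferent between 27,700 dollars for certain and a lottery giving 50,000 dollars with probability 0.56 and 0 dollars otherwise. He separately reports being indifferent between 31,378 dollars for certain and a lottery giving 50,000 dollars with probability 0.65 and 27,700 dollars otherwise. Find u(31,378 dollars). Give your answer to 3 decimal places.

0.846

First, u(27,700 dollars) = 0.56·u(50,000 dollars) + 0.44·u(0 dollars) = 0.56.
Then u(31,378 dollars) = 0.65·u(50,000 dollars) + 0.35·u(27,700 dollars) = 0.65·1.00 + 0.35·0.56 = 0.8460.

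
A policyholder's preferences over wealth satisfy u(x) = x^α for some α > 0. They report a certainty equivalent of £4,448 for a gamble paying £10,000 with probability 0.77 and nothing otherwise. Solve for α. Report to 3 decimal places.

α ≈ 0.323

The lottery's expected utility is 0.77·u(10000) + 0.23·u(0) = 0.77·10000^α (since u(0) = 0 for α > 0).
Equating: 4448^α = 0.77·10000^α, i.e. 0.4448^α = 0.77.
α = ln(0.77) / ln(4448/10000) = -0.261365/-0.810131 ≈ 0.323.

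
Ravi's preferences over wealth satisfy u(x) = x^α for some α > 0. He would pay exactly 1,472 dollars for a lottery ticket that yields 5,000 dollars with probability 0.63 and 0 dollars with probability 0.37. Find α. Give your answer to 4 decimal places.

The lottery's expected utility is 0.63·u(5000) + 0.37·u(0) = 0.63·5000^α (since u(0) = 0 for α > 0).
Equating: 1472^α = 0.63·5000^α, i.e. 0.2944^α = 0.63.
Take logs: α = ln 0.63 / ln(1472/5000) ≈ 0.377845.

α ≈ 0.3778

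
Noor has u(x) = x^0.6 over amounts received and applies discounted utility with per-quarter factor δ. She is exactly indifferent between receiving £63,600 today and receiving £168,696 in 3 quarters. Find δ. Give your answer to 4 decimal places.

δ ≈ 0.8228

Equating discounted utilities: u(63600) = δ^3·u(168696) ⇒ δ^3 = u(63600)/u(168696).
Since u(x) = x^0.6, δ^3 = (63600/168696)^0.6 = 0.37701^0.6 = 0.55694.
Hence δ = (0.55694)^(1/3) = 0.822755.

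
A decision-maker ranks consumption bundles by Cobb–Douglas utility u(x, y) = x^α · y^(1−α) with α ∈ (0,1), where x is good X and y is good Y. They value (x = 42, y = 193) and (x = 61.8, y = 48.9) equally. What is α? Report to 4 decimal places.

α ≈ 0.7804

Indifference: 42^α · 193^(1−α) = 61.8^α · 48.9^(1−α).
(42/61.8)^α = (48.9/193)^(1−α); take logs: α·ln(42/61.8) = (1−α)·ln(48.9/193), i.e. α·-0.3862337 = (1−α)·-1.3729128.
With A = -0.3862337 and B = -1.3729128: α·A = (1−α)·B, so α = B/(A+B) = -1.3729128/-1.7591465 ≈ 0.7804.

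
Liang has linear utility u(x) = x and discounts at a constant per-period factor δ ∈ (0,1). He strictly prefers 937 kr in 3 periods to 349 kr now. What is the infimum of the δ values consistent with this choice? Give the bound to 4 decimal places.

δ > 0.7195

The preference means 349 < δ^3·937.
Hence δ^3 > 349/937 = 0.37247, and x ↦ x^(1/3) is increasing on (0,∞).
δ > (349/937)^(1/3) ≈ 0.7195.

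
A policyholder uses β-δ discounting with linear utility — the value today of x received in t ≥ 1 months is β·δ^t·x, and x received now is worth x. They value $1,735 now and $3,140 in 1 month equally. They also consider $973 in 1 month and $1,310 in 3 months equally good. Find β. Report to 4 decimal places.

β ≈ 0.6411

The second indifference involves only future payoffs, so β cancels: β·δ^1·973 = β·δ^3·1310, giving δ^2 = 973/1310 = 0.74275, so δ = 0.86183.
The first indifference: 1735 = β·δ·3140, so β = 1735/(δ·3140) = 1735/(0.86183·3140) ≈ 0.6411.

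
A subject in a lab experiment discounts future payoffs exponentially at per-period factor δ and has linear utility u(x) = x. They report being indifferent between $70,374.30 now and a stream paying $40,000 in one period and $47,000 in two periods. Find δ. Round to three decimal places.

Present value of the stream is 40000·δ + 47000·δ². Indifference gives 40000δ + 47000δ² = 70374.30.
So 47000δ² + 40000δ − 70374.30 = 0.
By the quadratic formula (taking the positive root), δ = (−40000 + √14830368400.00) / 94000 ≈ 0.870.

δ ≈ 0.870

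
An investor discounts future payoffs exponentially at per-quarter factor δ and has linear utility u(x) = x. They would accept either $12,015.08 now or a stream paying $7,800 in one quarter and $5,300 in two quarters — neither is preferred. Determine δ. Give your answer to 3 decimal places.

δ ≈ 0.940

The stream is worth 7800δ + 5300δ² today, so 7800δ + 5300δ² = 12015.08.
Rearranged: 5300δ² + 7800δ − 12015.08 = 0.
The positive root is δ = [−7800 + √(7800² + 4·5300·12015.08)] / (2·5300) = (−7800 + 17764.000)/10600 ≈ 0.940.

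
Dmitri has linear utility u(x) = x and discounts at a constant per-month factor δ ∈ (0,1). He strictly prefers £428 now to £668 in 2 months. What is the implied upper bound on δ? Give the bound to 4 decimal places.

δ < 0.8004

Under u(x) = x this choice says 428 > δ^2·668.
So δ^2 < 428/668 = 0.64072; taking the square root of both positive sides preserves the inequality.
δ < 0.64072^(1/2) = 0.8004.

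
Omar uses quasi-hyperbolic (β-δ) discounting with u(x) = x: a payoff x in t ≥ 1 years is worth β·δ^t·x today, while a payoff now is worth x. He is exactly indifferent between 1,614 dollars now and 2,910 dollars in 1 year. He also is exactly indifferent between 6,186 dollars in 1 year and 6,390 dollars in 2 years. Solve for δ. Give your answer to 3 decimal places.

From the later pair, β·δ^1·6186 = β·δ^2·6390; dividing through, δ = 6186/6390 = 0.96808.

δ ≈ 0.968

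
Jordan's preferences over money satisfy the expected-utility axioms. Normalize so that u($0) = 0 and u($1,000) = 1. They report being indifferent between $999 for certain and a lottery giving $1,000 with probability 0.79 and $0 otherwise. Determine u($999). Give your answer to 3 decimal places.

u($999) equals the lottery's expected utility: 0.79·1 + 0.21·0 = 0.79.

0.790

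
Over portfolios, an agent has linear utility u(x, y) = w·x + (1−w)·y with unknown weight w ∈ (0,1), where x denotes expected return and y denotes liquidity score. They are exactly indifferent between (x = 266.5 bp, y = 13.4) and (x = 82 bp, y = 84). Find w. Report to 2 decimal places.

w = 0.28

u(266.5,13.4) = u(82,84) means w·266.5 + (1−w)·13.4 = w·82 + (1−w)·84.
Rearranging, 184.5·w − 70.6·(1−w) = 0.
Hence w = 70.6/(184.5+70.6) = 70.6/255.1 = 0.28.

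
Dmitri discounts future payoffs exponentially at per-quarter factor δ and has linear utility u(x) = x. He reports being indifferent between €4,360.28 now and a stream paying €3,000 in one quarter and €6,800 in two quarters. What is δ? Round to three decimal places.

δ ≈ 0.610

Equating present values: 4360.28 = 3000δ + 6800δ².
That is, 6800δ² + 3000δ − 4360.28 = 0, a quadratic in δ.
By the quadratic formula (taking the positive root), δ = (−3000 + √127599616.00) / 13600 ≈ 0.610.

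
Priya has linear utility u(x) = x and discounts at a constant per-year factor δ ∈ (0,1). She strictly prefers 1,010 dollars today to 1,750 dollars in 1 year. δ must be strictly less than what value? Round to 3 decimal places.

The preference means 1010 > δ·1750.
So δ < 1010/1750 = 0.57714.

δ < 0.577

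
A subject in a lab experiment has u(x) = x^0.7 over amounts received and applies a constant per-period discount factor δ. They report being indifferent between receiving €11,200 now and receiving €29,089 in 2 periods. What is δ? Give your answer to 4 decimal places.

δ ≈ 0.7160

Indifference means u(11200) = δ^2 · u(29089), so δ^2 = u(11200)/u(29089).
Since u(x) = x^0.7, δ^2 = (11200/29089)^0.7 = 0.38503^0.7 = 0.51268.
Taking the square root: δ = 0.51268^(1/2) ≈ 0.7160.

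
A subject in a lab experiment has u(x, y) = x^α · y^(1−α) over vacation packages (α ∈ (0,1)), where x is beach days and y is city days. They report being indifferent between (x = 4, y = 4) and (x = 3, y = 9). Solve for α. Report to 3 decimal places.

α ≈ 0.738

Indifference: 4^α · 4^(1−α) = 3^α · 9^(1−α).
Rearrange to (4/3)^α = (9/4)^(1−α) and take logs: α·0.287682 = (1−α)·0.810930.
Thus α·(1.098612) = 0.810930, so α = 0.810930/1.098612 ≈ 0.738.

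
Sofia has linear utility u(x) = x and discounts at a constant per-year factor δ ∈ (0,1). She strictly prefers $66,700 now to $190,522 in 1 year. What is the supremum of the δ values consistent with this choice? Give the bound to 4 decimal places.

Comparing present values: 66700 > δ·190522.
So δ < 66700/190522 = 0.35009.

δ < 0.3501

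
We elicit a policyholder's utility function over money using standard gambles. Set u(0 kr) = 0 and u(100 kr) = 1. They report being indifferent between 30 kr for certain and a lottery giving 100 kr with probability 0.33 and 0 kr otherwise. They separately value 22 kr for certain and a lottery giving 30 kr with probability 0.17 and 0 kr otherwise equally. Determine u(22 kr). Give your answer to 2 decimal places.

The first gamble pins u(30 kr): it must equal 0.33·1 + 0.67·0 = 0.33.
Then u(22 kr) = 0.17·u(30 kr) + 0.83·u(0 kr) = 0.17·0.33 + 0.83·0.00 = 0.0561.

0.06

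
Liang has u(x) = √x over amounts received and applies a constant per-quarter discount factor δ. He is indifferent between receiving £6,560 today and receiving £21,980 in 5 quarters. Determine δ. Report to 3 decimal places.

The payoff in 5 quarters is discounted by δ^5, so u(6560) = δ^5·u(21980) and δ^5 = u(6560)/u(21980).
Since u(x) = √x, δ^5 = √(6560/21980) = 0.54631.
Taking the 5th root: δ = 0.54631^(1/5) ≈ 0.886.

δ ≈ 0.886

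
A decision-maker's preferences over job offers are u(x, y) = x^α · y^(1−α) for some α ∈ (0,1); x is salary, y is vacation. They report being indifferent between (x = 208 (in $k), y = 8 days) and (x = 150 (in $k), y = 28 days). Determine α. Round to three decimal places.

α ≈ 0.793

The Cobb–Douglas utilities coincide, so 208^α·8^(1−α) = 150^α·28^(1−α).
(208/150)^α = (28/8)^(1−α); take logs: α·ln(208/150) = (1−α)·ln(28/8), i.e. α·0.326903 = (1−α)·1.252763.
With A = 0.326903 and B = 1.252763: α·A = (1−α)·B, so α = B/(A+B) = 1.252763/1.579666 ≈ 0.793.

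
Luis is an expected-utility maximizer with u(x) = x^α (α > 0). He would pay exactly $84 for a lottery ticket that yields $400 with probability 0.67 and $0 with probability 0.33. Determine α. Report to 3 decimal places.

EU(lottery) = 0.67·400^α + 0.33·0 = 0.67·400^α.
Equating: 84^α = 0.67·400^α, i.e. 0.2100^α = 0.67.
Take logs: α = ln 0.67 / ln(84/400) ≈ 0.25661.

α ≈ 0.257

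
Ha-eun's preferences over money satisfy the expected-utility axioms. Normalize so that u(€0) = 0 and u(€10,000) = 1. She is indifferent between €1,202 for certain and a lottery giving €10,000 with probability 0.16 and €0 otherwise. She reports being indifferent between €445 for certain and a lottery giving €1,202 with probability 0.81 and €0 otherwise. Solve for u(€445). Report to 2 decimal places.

From the first indifference, u(€1,202) = 0.16·u(€10,000) + 0.84·u(€0) = 0.16·1 + 0.84·0 = 0.16.
Chaining: u(€445) = 0.81·0.16 + 0.19·0.00 = 0.1296.

0.13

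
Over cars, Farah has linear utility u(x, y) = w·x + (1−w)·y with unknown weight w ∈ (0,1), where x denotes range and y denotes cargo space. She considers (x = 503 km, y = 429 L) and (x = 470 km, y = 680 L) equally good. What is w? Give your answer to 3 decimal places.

Equating utilities: w·503 + (1−w)·429 = w·470 + (1−w)·680.
Rearranging, 33·w − 251·(1−w) = 0.
The marginal rate of substitution is 251/33, so w = 251/(33+251) = 0.884.

w = 0.884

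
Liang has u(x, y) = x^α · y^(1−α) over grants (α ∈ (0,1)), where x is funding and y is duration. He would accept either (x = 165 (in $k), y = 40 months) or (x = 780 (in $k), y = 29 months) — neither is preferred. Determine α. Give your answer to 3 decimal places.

Indifference: 165^α · 40^(1−α) = 780^α · 29^(1−α).
Rearrange to (165/780)^α = (29/40)^(1−α) and take logs: α·-1.553348 = (1−α)·-0.321584.
With A = -1.553348 and B = -0.321584: α·A = (1−α)·B, so α = B/(A+B) = -0.321584/-1.874932 ≈ 0.172.

α ≈ 0.172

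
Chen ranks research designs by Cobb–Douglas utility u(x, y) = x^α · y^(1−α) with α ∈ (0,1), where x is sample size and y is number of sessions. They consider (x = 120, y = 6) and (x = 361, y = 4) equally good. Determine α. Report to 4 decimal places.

The Cobb–Douglas utilities coincide, so 120^α·6^(1−α) = 361^α·4^(1−α).
(120/361)^α = (4/6)^(1−α); take logs: α·ln(120/361) = (1−α)·ln(4/6), i.e. α·-1.1013862 = (1−α)·-0.4054651.
So α/(1−α) = (-0.4054651)/(-1.1013862) = 0.3681407, and α = 0.3681407/1.3681407 ≈ 0.2691.

α ≈ 0.2691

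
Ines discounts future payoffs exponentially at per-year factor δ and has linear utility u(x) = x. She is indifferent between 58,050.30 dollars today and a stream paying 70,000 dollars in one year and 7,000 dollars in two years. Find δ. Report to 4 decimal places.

δ ≈ 0.7700

Present value of the stream is 70000·δ + 7000·δ². Indifference gives 70000δ + 7000δ² = 58050.30.
Rearranged: 7000δ² + 70000δ − 58050.30 = 0.
δ = (−70000 + √(70000² + 4·7000·58050.30)) / (2·7000) = (−70000 + √6525408400.00) / 14000 ≈ 0.7700.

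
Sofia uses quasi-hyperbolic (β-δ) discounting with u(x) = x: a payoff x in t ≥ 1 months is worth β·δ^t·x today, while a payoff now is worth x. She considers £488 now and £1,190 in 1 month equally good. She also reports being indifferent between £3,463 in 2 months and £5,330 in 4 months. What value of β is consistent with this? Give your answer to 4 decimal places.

β ≈ 0.5088

The second indifference involves only future payoffs, so β cancels: β·δ^2·3463 = β·δ^4·5330, giving δ^2 = 3463/5330 = 0.64972, so δ = 0.80605.
Now use the now-vs-future pair: 488 = β·δ·1190 gives β = 488/(0.80605·1190) ≈ 0.5088.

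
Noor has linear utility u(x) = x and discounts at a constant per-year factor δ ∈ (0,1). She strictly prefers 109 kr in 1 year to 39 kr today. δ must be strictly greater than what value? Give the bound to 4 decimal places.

δ > 0.3578

Under u(x) = x this choice says 39 < δ·109.
Dividing through by 109 gives δ > 0.35780.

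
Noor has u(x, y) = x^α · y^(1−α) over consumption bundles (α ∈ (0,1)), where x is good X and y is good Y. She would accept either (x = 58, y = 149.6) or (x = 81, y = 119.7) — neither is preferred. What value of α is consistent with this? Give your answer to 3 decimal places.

Set the two utilities equal: 58^α·149.6^(1−α) = 81^α·119.7^(1−α).
Taking logs: α·ln 58 + (1−α)·ln 149.6 = α·ln 81 + (1−α)·ln 119.7, i.e. α·-0.334006 = (1−α)·-0.222976.
Thus α·(-0.556982) = -0.222976, so α = -0.222976/-0.556982 ≈ 0.400.

α ≈ 0.400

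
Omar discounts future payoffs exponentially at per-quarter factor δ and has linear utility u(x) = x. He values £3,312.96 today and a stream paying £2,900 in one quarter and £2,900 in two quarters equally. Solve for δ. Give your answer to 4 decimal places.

Present value of the stream is 2900·δ + 2900·δ². Indifference gives 2900δ + 2900δ² = 3312.96.
So 2900δ² + 2900δ − 3312.96 = 0.
δ = (−2900 + √(2900² + 4·2900·3312.96)) / (2·2900) = (−2900 + √46840336.00) / 5800 ≈ 0.6800.

δ ≈ 0.6800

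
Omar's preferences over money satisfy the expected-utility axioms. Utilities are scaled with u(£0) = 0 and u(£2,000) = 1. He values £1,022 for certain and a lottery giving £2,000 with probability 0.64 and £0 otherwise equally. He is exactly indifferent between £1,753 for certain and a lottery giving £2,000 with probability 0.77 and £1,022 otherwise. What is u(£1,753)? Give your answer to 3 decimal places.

0.917

First, u(£1,022) = 0.64·u(£2,000) + 0.36·u(£0) = 0.64.
Chaining: u(£1,753) = 0.77·1.00 + 0.23·0.64 = 0.9172.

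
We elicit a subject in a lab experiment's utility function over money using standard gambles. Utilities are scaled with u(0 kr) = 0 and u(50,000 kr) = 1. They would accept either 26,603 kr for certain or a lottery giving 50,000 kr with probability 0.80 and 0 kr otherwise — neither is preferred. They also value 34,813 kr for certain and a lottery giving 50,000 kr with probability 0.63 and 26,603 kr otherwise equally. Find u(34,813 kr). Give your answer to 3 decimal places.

0.926

First, u(26,603 kr) = 0.80·u(50,000 kr) + 0.20·u(0 kr) = 0.80.
Then u(34,813 kr) = 0.63·u(50,000 kr) + 0.37·u(26,603 kr) = 0.63·1.00 + 0.37·0.80 = 0.9260.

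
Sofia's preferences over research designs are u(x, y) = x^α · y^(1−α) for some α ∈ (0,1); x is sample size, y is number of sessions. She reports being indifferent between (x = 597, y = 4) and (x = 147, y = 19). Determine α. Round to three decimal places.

α ≈ 0.526

Set the two utilities equal: 597^α·4^(1−α) = 147^α·19^(1−α).
Taking logs: α·ln 597 + (1−α)·ln 4 = α·ln 147 + (1−α)·ln 19, i.e. α·1.401485 = (1−α)·1.558145.
With A = 1.401485 and B = 1.558145: α·A = (1−α)·B, so α = B/(A+B) = 1.558145/2.959630 ≈ 0.526.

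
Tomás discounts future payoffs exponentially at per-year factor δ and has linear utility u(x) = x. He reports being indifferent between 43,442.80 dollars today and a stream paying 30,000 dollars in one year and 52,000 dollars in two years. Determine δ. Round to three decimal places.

δ ≈ 0.670

The stream is worth 30000δ + 52000δ² today, so 30000δ + 52000δ² = 43442.80.
That is, 52000δ² + 30000δ − 43442.80 = 0, a quadratic in δ.
δ = (−30000 + √(30000² + 4·52000·43442.80)) / (2·52000) = (−30000 + √9936102400.00) / 104000 ≈ 0.670.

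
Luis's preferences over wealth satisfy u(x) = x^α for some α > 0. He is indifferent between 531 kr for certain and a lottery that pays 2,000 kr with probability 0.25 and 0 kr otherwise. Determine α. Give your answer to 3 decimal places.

Since u(0) = 0, the lottery's EU is 0.25·2000^α.
Equating: 531^α = 0.25·2000^α, i.e. 0.2655^α = 0.25.
Take logs: α = ln 0.25 / ln(531/2000) ≈ 1.04536.

α ≈ 1.045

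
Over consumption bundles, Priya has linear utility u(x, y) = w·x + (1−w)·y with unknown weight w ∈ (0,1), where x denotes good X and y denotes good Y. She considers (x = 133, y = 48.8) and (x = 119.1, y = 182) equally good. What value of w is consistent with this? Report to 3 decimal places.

Equating utilities: w·133 + (1−w)·48.8 = w·119.1 + (1−w)·182.
Collecting terms: w·13.9 = (1−w)·133.2.
So w/(1−w) = 133.2/13.9 = 9.5827, giving w = 133.2/(13.9+133.2) = 0.906.

w = 0.906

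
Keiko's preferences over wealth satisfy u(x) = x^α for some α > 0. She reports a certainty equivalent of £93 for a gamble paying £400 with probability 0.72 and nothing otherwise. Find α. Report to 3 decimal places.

α ≈ 0.225

The lottery's expected utility is 0.72·u(400) + 0.28·u(0) = 0.72·400^α (since u(0) = 0 for α > 0).
Indifference: 93^α = 0.72·400^α, so (93/400)^α = 0.72.
α = ln(0.72) / ln(93/400) = -0.328504/-1.458865 ≈ 0.225.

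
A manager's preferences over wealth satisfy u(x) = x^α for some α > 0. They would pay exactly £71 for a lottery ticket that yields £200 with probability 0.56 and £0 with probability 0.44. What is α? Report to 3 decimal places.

Since u(0) = 0, the lottery's EU is 0.56·200^α.
Indifference: 71^α = 0.56·200^α, so (71/200)^α = 0.56.
Take logs: α = ln 0.56 / ln(71/200) ≈ 0.55987.

α ≈ 0.560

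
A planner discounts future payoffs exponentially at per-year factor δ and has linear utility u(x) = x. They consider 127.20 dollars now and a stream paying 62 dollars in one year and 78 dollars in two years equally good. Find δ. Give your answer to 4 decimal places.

The stream is worth 62δ + 78δ² today, so 62δ + 78δ² = 127.20.
Rearranged: 78δ² + 62δ − 127.20 = 0.
δ = (−62 + √(62² + 4·78·127.20)) / (2·78) = (−62 + √43530.40) / 156 ≈ 0.9400.

δ ≈ 0.9400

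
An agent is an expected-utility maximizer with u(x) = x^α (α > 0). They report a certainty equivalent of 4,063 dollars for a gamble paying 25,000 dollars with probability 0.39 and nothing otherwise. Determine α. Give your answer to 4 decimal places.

α ≈ 0.5182

EU(lottery) = 0.39·25000^α + 0.61·0 = 0.39·25000^α.
Equating: 4063^α = 0.39·25000^α, i.e. 0.1625^α = 0.39.
Take logs: α = ln 0.39 / ln(4063/25000) ≈ 0.518235.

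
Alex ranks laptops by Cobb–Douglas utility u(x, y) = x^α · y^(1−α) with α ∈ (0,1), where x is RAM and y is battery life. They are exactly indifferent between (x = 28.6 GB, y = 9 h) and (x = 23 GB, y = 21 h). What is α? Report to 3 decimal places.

α ≈ 0.795

Set the two utilities equal: 28.6^α·9^(1−α) = 23^α·21^(1−α).
(28.6/23)^α = (21/9)^(1−α); take logs: α·ln(28.6/23) = (1−α)·ln(21/9), i.e. α·0.217913 = (1−α)·0.847298.
With A = 0.217913 and B = 0.847298: α·A = (1−α)·B, so α = B/(A+B) = 0.847298/1.065211 ≈ 0.795.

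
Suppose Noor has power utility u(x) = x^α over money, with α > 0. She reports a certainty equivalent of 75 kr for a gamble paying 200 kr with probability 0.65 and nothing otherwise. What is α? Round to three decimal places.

α ≈ 0.439

Since u(0) = 0, the lottery's EU is 0.65·200^α.
Equating: 75^α = 0.65·200^α, i.e. 0.3750^α = 0.65.
Take logs: α = ln 0.65 / ln(75/200) ≈ 0.43920.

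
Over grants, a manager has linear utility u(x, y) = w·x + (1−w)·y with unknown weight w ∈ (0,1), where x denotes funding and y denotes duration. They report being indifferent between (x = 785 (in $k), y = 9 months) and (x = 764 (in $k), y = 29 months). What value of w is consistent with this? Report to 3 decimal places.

w = 0.488

Indifference: w·785 + (1−w)·9 = w·764 + (1−w)·29.
w·(785−764) = (1−w)·(29−9), i.e. w·21 = (1−w)·20.
So w/(1−w) = 20/21 = 0.9524, giving w = 20/(21+20) = 0.488.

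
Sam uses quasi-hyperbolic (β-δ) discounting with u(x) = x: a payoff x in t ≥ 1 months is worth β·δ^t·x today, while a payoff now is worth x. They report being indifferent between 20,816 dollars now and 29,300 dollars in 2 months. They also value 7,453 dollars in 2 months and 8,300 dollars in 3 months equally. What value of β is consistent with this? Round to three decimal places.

β ≈ 0.881

Both payoffs in the second observation are in the future, so β drops out: δ^2·7453 = δ^3·8300 ⇒ δ = 7453/8300 = 0.89795.
Substituting δ into 20816 = β·δ^2·29300: β = 20816/(23625.101) ≈ 0.881.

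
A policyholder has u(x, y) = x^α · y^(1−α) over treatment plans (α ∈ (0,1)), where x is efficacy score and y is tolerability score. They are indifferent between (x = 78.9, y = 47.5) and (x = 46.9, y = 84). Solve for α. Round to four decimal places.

α ≈ 0.5229

Indifference: 78.9^α · 47.5^(1−α) = 46.9^α · 84^(1−α).
Rearrange to (78.9/46.9)^α = (84/47.5)^(1−α) and take logs: α·0.5201636 = (1−α)·0.5700871.
Thus α·(1.0902507) = 0.5700871, so α = 0.5700871/1.0902507 ≈ 0.5229.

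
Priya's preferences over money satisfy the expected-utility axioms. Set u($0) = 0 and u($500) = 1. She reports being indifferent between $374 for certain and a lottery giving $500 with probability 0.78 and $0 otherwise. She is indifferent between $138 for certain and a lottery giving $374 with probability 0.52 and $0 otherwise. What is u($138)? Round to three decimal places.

0.406

The first gamble pins u($374): it must equal 0.78·1 + 0.22·0 = 0.78.
Then u($138) = 0.52·u($374) + 0.48·u($0) = 0.52·0.78 + 0.48·0.00 = 0.4056.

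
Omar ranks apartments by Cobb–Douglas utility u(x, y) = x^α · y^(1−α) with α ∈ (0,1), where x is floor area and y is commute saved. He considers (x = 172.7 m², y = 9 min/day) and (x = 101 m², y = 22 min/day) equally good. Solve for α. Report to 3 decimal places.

α ≈ 0.625

Indifference: 172.7^α · 9^(1−α) = 101^α · 22^(1−α).
Taking logs: α·ln 172.7 + (1−α)·ln 9 = α·ln 101 + (1−α)·ln 22, i.e. α·0.536435 = (1−α)·0.893818.
So α/(1−α) = (0.893818)/(0.536435) = 1.666219, and α = 1.666219/2.666219 ≈ 0.625.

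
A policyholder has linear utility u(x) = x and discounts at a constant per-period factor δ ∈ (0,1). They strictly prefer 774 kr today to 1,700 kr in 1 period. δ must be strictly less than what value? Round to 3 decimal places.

δ < 0.455

Under u(x) = x this choice says 774 > δ·1700.
So δ < 774/1700 = 0.45529.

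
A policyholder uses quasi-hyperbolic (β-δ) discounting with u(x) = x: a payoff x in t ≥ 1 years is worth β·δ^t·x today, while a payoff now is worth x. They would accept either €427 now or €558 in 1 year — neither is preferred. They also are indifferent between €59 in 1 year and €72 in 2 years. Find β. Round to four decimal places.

β ≈ 0.9338

The second indifference involves only future payoffs, so β cancels: β·δ^1·59 = β·δ^2·72, giving δ = 59/72 = 0.81944.
Now use the now-vs-future pair: 427 = β·δ·558 gives β = 427/(0.81944·558) ≈ 0.9338.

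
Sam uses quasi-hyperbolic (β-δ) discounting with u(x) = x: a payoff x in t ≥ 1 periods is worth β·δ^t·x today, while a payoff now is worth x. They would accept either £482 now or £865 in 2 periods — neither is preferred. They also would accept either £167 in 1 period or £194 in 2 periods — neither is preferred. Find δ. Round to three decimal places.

The second indifference involves only future payoffs, so β cancels: β·δ^1·167 = β·δ^2·194, giving δ = 167/194 = 0.86082.

δ ≈ 0.861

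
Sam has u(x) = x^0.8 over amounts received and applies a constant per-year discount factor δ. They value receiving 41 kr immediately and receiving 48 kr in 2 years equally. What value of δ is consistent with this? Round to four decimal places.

Indifference means u(41) = δ^2 · u(48), so δ^2 = u(41)/u(48).
With u(x) = x^0.8: δ^2 = 41^0.8/48^0.8 = (41/48)^0.8 = 0.88152.
Taking the square root: δ = 0.88152^(1/2) ≈ 0.9389.

δ ≈ 0.9389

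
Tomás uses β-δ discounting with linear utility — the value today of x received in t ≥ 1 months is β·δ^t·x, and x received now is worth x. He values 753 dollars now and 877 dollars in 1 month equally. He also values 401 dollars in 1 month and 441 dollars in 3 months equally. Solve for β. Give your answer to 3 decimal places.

The second indifference involves only future payoffs, so β cancels: β·δ^1·401 = β·δ^3·441, giving δ^2 = 401/441 = 0.90930, so δ = 0.95357.
Substituting δ into 753 = β·δ·877: β = 753/(836.281) ≈ 0.900.

β ≈ 0.900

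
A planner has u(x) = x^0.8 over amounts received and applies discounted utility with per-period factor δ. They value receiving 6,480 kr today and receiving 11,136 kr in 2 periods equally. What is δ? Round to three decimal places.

The payoff in 2 periods is discounted by δ^2, so u(6480) = δ^2·u(11136) and δ^2 = u(6480)/u(11136).
With u(x) = x^0.8: δ^2 = 6480^0.8/11136^0.8 = (6480/11136)^0.8 = 0.64845.
Hence δ = (0.64845)^(1/2) = 0.80526.

δ ≈ 0.805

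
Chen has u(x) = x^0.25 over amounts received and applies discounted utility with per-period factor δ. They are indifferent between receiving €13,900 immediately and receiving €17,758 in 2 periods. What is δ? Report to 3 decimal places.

The payoff in 2 periods is discounted by δ^2, so u(13900) = δ^2·u(17758) and δ^2 = u(13900)/u(17758).
With u(x) = x^0.25: δ^2 = 13900^0.25/17758^0.25 = (13900/17758)^0.25 = 0.94060.
Hence δ = (0.94060)^(1/2) = 0.96985.

δ ≈ 0.970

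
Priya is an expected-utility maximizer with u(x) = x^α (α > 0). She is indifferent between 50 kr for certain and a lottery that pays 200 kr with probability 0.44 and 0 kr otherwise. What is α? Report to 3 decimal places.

α ≈ 0.592

Since u(0) = 0, the lottery's EU is 0.44·200^α.
Indifference: 50^α = 0.44·200^α, so (50/200)^α = 0.44.
Taking logs: α·ln(50/200) = ln(0.44), so α = -0.820981 / -1.386294 ≈ 0.592.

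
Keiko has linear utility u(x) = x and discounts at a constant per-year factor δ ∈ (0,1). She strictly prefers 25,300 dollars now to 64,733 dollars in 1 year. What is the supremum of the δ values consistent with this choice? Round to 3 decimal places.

Comparing present values: 25300 > δ·64733.
So δ < 25300/64733 = 0.39084.

δ < 0.391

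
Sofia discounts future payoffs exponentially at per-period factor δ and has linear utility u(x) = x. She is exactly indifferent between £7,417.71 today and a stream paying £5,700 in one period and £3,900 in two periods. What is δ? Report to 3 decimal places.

δ ≈ 0.830

The stream is worth 5700δ + 3900δ² today, so 5700δ + 3900δ² = 7417.71.
So 3900δ² + 5700δ − 7417.71 = 0.
δ = (−5700 + √(5700² + 4·3900·7417.71)) / (2·3900) = (−5700 + √148206276.00) / 7800 ≈ 0.830.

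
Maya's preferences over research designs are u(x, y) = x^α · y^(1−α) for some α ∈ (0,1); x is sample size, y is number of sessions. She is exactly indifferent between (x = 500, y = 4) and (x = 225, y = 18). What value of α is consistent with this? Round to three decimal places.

Set the two utilities equal: 500^α·4^(1−α) = 225^α·18^(1−α).
Taking logs: α·ln 500 + (1−α)·ln 4 = α·ln 225 + (1−α)·ln 18, i.e. α·0.798508 = (1−α)·1.504077.
With A = 0.798508 and B = 1.504077: α·A = (1−α)·B, so α = B/(A+B) = 1.504077/2.302585 ≈ 0.653.

α ≈ 0.653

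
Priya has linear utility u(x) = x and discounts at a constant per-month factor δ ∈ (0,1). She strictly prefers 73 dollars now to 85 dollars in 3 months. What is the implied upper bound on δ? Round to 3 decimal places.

δ < 0.951

Under u(x) = x this choice says 73 > δ^3·85.
So δ^3 < 73/85 = 0.85882; taking the cube root of both positive sides preserves the inequality.
δ < (73/85)^(1/3) ≈ 0.951.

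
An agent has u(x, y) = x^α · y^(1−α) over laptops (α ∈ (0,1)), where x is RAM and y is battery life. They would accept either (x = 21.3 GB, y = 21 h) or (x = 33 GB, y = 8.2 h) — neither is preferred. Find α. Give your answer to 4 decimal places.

α ≈ 0.6823

Indifference: 21.3^α · 21^(1−α) = 33^α · 8.2^(1−α).
(21.3/33)^α = (8.2/21)^(1−α); take logs: α·ln(21.3/33) = (1−α)·ln(8.2/21), i.e. α·-0.4378005 = (1−α)·-0.9403883.
With A = -0.4378005 and B = -0.9403883: α·A = (1−α)·B, so α = B/(A+B) = -0.9403883/-1.3781888 ≈ 0.6823.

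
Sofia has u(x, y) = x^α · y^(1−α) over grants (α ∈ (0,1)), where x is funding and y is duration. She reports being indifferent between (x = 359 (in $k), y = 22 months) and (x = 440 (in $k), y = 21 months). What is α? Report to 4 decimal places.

α ≈ 0.1861

Set the two utilities equal: 359^α·22^(1−α) = 440^α·21^(1−α).
Rearrange to (359/440)^α = (21/22)^(1−α) and take logs: α·-0.2034523 = (1−α)·-0.0465200.
Thus α·(-0.2499723) = -0.0465200, so α = -0.0465200/-0.2499723 ≈ 0.1861.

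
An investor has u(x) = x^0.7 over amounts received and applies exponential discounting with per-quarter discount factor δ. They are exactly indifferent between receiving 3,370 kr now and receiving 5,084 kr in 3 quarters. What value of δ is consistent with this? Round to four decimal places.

Equating discounted utilities: u(3370) = δ^3·u(5084) ⇒ δ^3 = u(3370)/u(5084).
Since u(x) = x^0.7, δ^3 = (3370/5084)^0.7 = 0.66286^0.7 = 0.74989.
So δ = 0.74989^(1/3) ≈ 0.9085.

δ ≈ 0.9085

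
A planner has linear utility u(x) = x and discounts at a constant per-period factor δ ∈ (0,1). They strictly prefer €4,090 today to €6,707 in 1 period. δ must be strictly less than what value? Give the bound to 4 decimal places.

δ < 0.6098

The preference means 4090 > δ·6707.
So δ < 4090/6707 = 0.60981.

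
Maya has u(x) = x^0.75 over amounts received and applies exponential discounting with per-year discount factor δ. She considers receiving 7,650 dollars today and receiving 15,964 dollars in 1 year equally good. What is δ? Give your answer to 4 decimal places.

Equating discounted utilities: u(7650) = δ·u(15964) ⇒ δ = u(7650)/u(15964).
With u(x) = x^0.75: δ = 7650^0.75/15964^0.75 = (7650/15964)^0.75 = 0.57596.

δ ≈ 0.5760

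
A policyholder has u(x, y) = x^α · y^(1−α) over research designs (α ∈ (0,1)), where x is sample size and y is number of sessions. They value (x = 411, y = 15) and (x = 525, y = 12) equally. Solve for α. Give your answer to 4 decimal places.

α ≈ 0.4769

Indifference: 411^α · 15^(1−α) = 525^α · 12^(1−α).
(411/525)^α = (12/15)^(1−α); take logs: α·ln(411/525) = (1−α)·ln(12/15), i.e. α·-0.2448050 = (1−α)·-0.2231436.
With A = -0.2448050 and B = -0.2231436: α·A = (1−α)·B, so α = B/(A+B) = -0.2231436/-0.4679486 ≈ 0.4769.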